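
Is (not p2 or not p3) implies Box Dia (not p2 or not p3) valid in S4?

Not valid

Tableau for the negation not ((not p2 or not p3) implies Box Dia (not p2 or not p3)):
1. not ((not p2 or not p3) implies Box Dia (not p2 or not p3)), 0
2. not p2 or not p3, 0   [neg-implies-rule on 1]
3. not Box Dia (not p2 or not p3), 0   [neg-implies-rule on 1]
4. not p3, 0   [or-rule on 2 (branches; this branch)]
5. not Dia (not p2 or not p3), 1   [neg-Box-rule on 3: fresh world 1, 0R1]
6. not (not p2 or not p3), 1   [neg-Dia-rule on 5 via 1R1]
7. p2, 1   [neg-or-rule on 6]
8. p3, 1   [neg-or-rule on 6]
Accessibility: 0R0, 0R1, 1R1
The negation has an open branch (countermodel exists).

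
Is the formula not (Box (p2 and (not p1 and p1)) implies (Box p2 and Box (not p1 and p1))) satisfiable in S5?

1. not (Box (p2 and (not p1 and p1)) implies (Box p2 and Box (not p1 and p1))), w0
2. Box (p2 and (not p1 and p1)), w0
3. not (Box p2 and Box (not p1 and p1)), w0
4. p2 and (not p1 and p1), w0
5. p2, w0
6. not p1 and p1, w0
7. not p1, w0
8. p1, w0
Accessibility: w0Rw0
Branch closes: p1 and not p1 both at w0.
Every branch closes; the branch above is one of them.

Unsatisfiable (every branch closes)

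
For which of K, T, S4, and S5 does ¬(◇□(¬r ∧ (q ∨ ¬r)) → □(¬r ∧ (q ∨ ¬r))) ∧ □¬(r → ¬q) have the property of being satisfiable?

K

T-tableau for the formula:
1. ¬(◇□(¬r ∧ (q ∨ ¬r)) → □(¬r ∧ (q ∨ ¬r))) ∧ □¬(r → ¬q), 0
2. ¬(◇□(¬r ∧ (q ∨ ¬r)) → □(¬r ∧ (q ∨ ¬r))), 0   [∧-rule on 1]
3. □¬(r → ¬q), 0   [∧-rule on 1]
4. ◇□(¬r ∧ (q ∨ ¬r)), 0   [¬→-rule on 2]
5. ¬□(¬r ∧ (q ∨ ¬r)), 0   [¬→-rule on 2]
6. ¬(r → ¬q), 0   [□-rule on 3 via 0R0]
7. r, 0   [¬→-rule on 6]
8. q, 0   [¬→-rule on 6]
9. □(¬r ∧ (q ∨ ¬r)), 1   [◇-rule on 4: fresh world 1, 0R1]
10. ¬(r → ¬q), 1   [□-rule on 3 via 0R1]
11. r, 1   [¬→-rule on 10]
12. q, 1   [¬→-rule on 10]
13. ¬r ∧ (q ∨ ¬r), 1   [□-rule on 9 via 1R1]
14. ¬r, 1   [∧-rule on 13]
15. q ∨ ¬r, 1   [∧-rule on 13]
Accessibility: 0R0, 0R1, 1R1
Branch closes: r and ¬r both at 1.
Every branch closes (one shown): unsatisfiable in T, hence also in S4, S5 (every S4/S5-frame is a T-frame).
K-tableau for the formula:
1. ¬(◇□(¬r ∧ (q ∨ ¬r)) → □(¬r ∧ (q ∨ ¬r))) ∧ □¬(r → ¬q), 0
2. ¬(◇□(¬r ∧ (q ∨ ¬r)) → □(¬r ∧ (q ∨ ¬r))), 0   [∧-rule on 1]
3. □¬(r → ¬q), 0   [∧-rule on 1]
4. ◇□(¬r ∧ (q ∨ ¬r)), 0   [¬→-rule on 2]
5. ¬□(¬r ∧ (q ∨ ¬r)), 0   [¬→-rule on 2]
6. □(¬r ∧ (q ∨ ¬r)), 1   [◇-rule on 4: fresh world 1, 0R1]
7. ¬(r → ¬q), 1   [□-rule on 3 via 0R1]
8. r, 1   [¬→-rule on 7]
9. q, 1   [¬→-rule on 7]
10. ¬(¬r ∧ (q ∨ ¬r)), 2   [¬□-rule on 5: fresh world 2, 0R2]
11. ¬(r → ¬q), 2   [□-rule on 3 via 0R2]
12. r, 2   [¬→-rule on 11]
13. q, 2   [¬→-rule on 11]
Accessibility: 0R1, 0R2
Complete open branch: satisfiable in K.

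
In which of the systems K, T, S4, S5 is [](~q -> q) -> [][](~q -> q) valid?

S4, S5

S4-tableau for the negation ~([](~q -> q) -> [][](~q -> q)):
1. ~([](~q -> q) -> [][](~q -> q)), 0
2. [](~q -> q), 0   [~->-rule on 1]
3. ~[][](~q -> q), 0   [~->-rule on 1]
4. ~q -> q, 0   [[]-rule on 2 via 0R0]
5. q, 0   [->-rule on 4 (branches; this branch)]
6. ~[](~q -> q), 1   [~[]-rule on 3: fresh world 1, 0R1]
7. ~q -> q, 1   [[]-rule on 2 via 0R1]
8. q, 1   [->-rule on 7 (branches; this branch)]
9. ~(~q -> q), 2   [~[]-rule on 6: fresh world 2, 1R2]
10. ~q, 2   [~->-rule on 9]
11. ~q -> q, 2   [[]-rule on 2 via 0R2]
12. q, 2   [->-rule on 11 (branches; this branch)]
Accessibility: 0R0, 0R1, 0R2, 1R1, 1R2, 2R2
Branch closes: q and ~q both at 2.
Every branch closes (one shown): valid in S4, hence also in S5 (every theorem of S4 is a theorem of S5).
T-tableau for the negation ~([](~q -> q) -> [][](~q -> q)):
1. ~([](~q -> q) -> [][](~q -> q)), 0
2. [](~q -> q), 0   [~->-rule on 1]
3. ~[][](~q -> q), 0   [~->-rule on 1]
4. ~q -> q, 0   [[]-rule on 2 via 0R0]
5. q, 0   [->-rule on 4 (branches; this branch)]
6. ~[](~q -> q), 1   [~[]-rule on 3: fresh world 1, 0R1]
7. ~q -> q, 1   [[]-rule on 2 via 0R1]
8. q, 1   [->-rule on 7 (branches; this branch)]
9. ~(~q -> q), 2   [~[]-rule on 6: fresh world 2, 1R2]
10. ~q, 2   [~->-rule on 9]
Accessibility: 0R0, 0R1, 1R1, 1R2, 2R2
Complete open branch: countermodel on a T-frame, so not valid in T, nor in K (the same frame is also a K-frame).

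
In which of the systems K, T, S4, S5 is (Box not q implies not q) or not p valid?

T-tableau for the negation not ((Box not q implies not q) or not p):
1. not ((Box not q implies not q) or not p), u
2. not (Box not q implies not q), u
3. p, u
4. Box not q, u
5. q, u
6. not q, u
Accessibility: uRu
Branch closes: q and not q both at u.
Every branch closes (one shown): valid in T, hence also in S4, S5 (every theorem of T is a theorem of S4 and S5).
K-tableau for the negation not ((Box not q implies not q) or not p):
1. not ((Box not q implies not q) or not p), u
2. not (Box not q implies not q), u
3. p, u
4. Box not q, u
5. q, u
Complete open branch: countermodel on a K-frame, so not valid in K.

T, S4, S5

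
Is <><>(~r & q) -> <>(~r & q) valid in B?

Tableau for the negation ~(<><>(~r & q) -> <>(~r & q)):
1. ~(<><>(~r & q) -> <>(~r & q)), w0
2. <><>(~r & q), w0
3. ~<>(~r & q), w0
4. ~(~r & q), w0
5. ~q, w0
6. <>(~r & q), w1
7. ~(~r & q), w1
8. ~q, w1
9. ~r & q, w2
10. ~r, w2
11. q, w2
Accessibility: w0Rw0, w0Rw1, w1Rw0, w1Rw1, w1Rw2, w2Rw1, w2Rw2
The negation has an open branch (countermodel exists).

No, not valid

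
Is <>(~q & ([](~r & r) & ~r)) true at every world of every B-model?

Tableau for the negation ~<>(~q & ([](~r & r) & ~r)):
1. ~<>(~q & ([](~r & r) & ~r)), w0
2. ~(~q & ([](~r & r) & ~r)), w0
3. ~([](~r & r) & ~r), w0
4. r, w0
Accessibility: w0Rw0
The negation has an open branch (countermodel exists).

No, not valid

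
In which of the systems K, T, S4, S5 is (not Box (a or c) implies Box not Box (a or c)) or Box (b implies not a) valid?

S5

S4-tableau for the negation not ((not Box (a or c) implies Box not Box (a or c)) or Box (b implies not a)):
1. not ((not Box (a or c) implies Box not Box (a or c)) or Box (b implies not a)), u
2. not (not Box (a or c) implies Box not Box (a or c)), u
3. not Box (b implies not a), u
4. not Box (a or c), u
5. not Box not Box (a or c), u
6. not (b implies not a), v
7. b, v
8. a, v
9. not (a or c), w
10. not a, w
11. not c, w
12. Box (a or c), x
13. a or c, x
14. c, x
Accessibility: uRu, uRv, uRw, uRx, vRv, wRw, xRx
Complete open branch: countermodel on an S4-frame, so not valid in S4, nor in K, T (the same frame is also a K-frame and a T-frame).
S5-tableau for the negation not ((not Box (a or c) implies Box not Box (a or c)) or Box (b implies not a)):
1. not ((not Box (a or c) implies Box not Box (a or c)) or Box (b implies not a)), u
2. not (not Box (a or c) implies Box not Box (a or c)), u
3. not Box (b implies not a), u
4. not Box (a or c), u
5. not Box not Box (a or c), u
6. not (b implies not a), v
7. b, v
8. a, v
9. not (a or c), w
10. not a, w
11. not c, w
12. Box (a or c), x
13. a or c, u
14. a or c, v
15. a or c, w
16. a or c, x
17. c, u
18. c, v
19. c, w
Accessibility: uRu, uRv, uRw, uRx, vRu, vRv, vRw, vRx, wRu, wRv, wRw, wRx, xRu, xRv, xRw, xRx
Branch closes: c and not c both at w.
Every branch closes (one shown): valid in S5.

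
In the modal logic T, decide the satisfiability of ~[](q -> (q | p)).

Unsatisfiable (every branch closes)

1. ~[](q -> (q | p)), 0
2. ~(q -> (q | p)), 1
3. q, 1
4. ~(q | p), 1
5. ~q, 1
6. ~p, 1
Accessibility: 0R0, 0R1, 1R1
Branch closes: q and ~q both at 1.
(One branch shown.) All branches close.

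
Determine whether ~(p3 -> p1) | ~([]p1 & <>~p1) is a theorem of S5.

Tableau for the negation ~(~(p3 -> p1) | ~([]p1 & <>~p1)):
1. ~(~(p3 -> p1) | ~([]p1 & <>~p1)), u
2. p3 -> p1, u
3. []p1 & <>~p1, u
4. []p1, u
5. <>~p1, u
6. p1, u
7. ~p1, v
8. p1, v
Accessibility: uRu, uRv, vRu, vRv
Branch closes: p1 and ~p1 both at v.
Every branch of the negation's tableau closes; the branch above is one of them.

Valid in S5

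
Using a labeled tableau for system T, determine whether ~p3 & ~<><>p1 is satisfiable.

Satisfiable

1. ~p3 & ~<><>p1, u
2. ~p3, u   [&-rule on 1]
3. ~<><>p1, u   [&-rule on 1]
4. ~<>p1, u   [~<>-rule on 3 via uRu]
5. ~p1, u   [~<>-rule on 4 via uRu]
Accessibility: uRu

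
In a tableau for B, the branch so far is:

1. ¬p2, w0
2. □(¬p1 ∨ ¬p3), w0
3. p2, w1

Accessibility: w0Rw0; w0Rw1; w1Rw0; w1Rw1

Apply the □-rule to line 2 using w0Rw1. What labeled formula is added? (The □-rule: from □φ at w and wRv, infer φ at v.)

¬p1 ∨ ¬p3, w1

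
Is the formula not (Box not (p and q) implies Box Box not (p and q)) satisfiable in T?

Yes, satisfiable

1. not (Box not (p and q) implies Box Box not (p and q)), w0
2. Box not (p and q), w0
3. not Box Box not (p and q), w0
4. not (p and q), w0
5. not q, w0
6. not Box not (p and q), w1
7. not (p and q), w1
8. not q, w1
9. p and q, w2
10. p, w2
11. q, w2
Accessibility: w0Rw0, w0Rw1, w1Rw1, w1Rw2, w2Rw2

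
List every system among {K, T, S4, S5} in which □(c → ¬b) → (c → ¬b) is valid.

T, S4, S5

T-tableau for the negation ¬(□(c → ¬b) → (c → ¬b)):
1. ¬(□(c → ¬b) → (c → ¬b)), w0
2. □(c → ¬b), w0
3. ¬(c → ¬b), w0
4. c, w0
5. b, w0
6. c → ¬b, w0
7. ¬b, w0
Accessibility: w0Rw0
Branch closes: b and ¬b both at w0.
Every branch closes (one shown): valid in T, hence also in S4, S5 (every theorem of T is a theorem of S4 and S5).
K-tableau for the negation ¬(□(c → ¬b) → (c → ¬b)):
1. ¬(□(c → ¬b) → (c → ¬b)), w0
2. □(c → ¬b), w0
3. ¬(c → ¬b), w0
4. c, w0
5. b, w0
Complete open branch: countermodel on a K-frame, so not valid in K.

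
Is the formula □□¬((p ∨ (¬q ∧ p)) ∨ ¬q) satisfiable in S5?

1. □□¬((p ∨ (¬q ∧ p)) ∨ ¬q), u
2. □¬((p ∨ (¬q ∧ p)) ∨ ¬q), u   [□-rule on 1 via uRu]
3. ¬((p ∨ (¬q ∧ p)) ∨ ¬q), u   [□-rule on 2 via uRu]
4. ¬(p ∨ (¬q ∧ p)), u   [¬∨-rule on 3]
5. q, u   [¬∨-rule on 3]
6. ¬p, u   [¬∨-rule on 4]
7. ¬(¬q ∧ p), u   [¬∨-rule on 4]
Accessibility: uRu

Yes, satisfiable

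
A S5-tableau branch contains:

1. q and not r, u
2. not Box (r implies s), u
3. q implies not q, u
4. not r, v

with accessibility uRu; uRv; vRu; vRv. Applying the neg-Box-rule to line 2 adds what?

a fresh world w with uRw, and not (r implies s) at w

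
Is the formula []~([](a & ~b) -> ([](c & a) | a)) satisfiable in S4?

1. []~([](a & ~b) -> ([](c & a) | a)), 0
2. ~([](a & ~b) -> ([](c & a) | a)), 0   [[]-rule on 1 via 0R0]
3. [](a & ~b), 0   [~->-rule on 2]
4. ~([](c & a) | a), 0   [~->-rule on 2]
5. ~[](c & a), 0   [~|-rule on 4]
6. ~a, 0   [~|-rule on 4]
7. a & ~b, 0   [[]-rule on 3 via 0R0]
8. a, 0   [&-rule on 7]
9. ~b, 0   [&-rule on 7]
Accessibility: 0R0
Branch closes: a and ~a both at 0.
All branches of the tableau close; one closing branch shown above.

No, unsatisfiable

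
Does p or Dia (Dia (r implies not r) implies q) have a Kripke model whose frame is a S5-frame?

Yes, satisfiable

1. p or Dia (Dia (r implies not r) implies q), u
2. Dia (Dia (r implies not r) implies q), u
3. Dia (r implies not r) implies q, v
4. q, v
Accessibility: uRu, uRv, vRu, vRv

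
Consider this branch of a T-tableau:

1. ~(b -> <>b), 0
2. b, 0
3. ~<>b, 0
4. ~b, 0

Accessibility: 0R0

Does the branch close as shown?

Both b and ~b appear at 0.

Yes, closed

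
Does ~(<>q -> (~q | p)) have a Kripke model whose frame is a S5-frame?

Satisfiable

1. ~(<>q -> (~q | p)), w0
2. <>q, w0   [~->-rule on 1]
3. ~(~q | p), w0   [~->-rule on 1]
4. q, w0   [~|-rule on 3]
5. ~p, w0   [~|-rule on 3]
6. q, w1   [<>-rule on 2: fresh world w1, w0Rw1]
Accessibility: w0Rw0, w0Rw1, w1Rw0, w1Rw1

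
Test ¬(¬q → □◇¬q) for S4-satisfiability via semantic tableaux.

Satisfiable (open branch found)

1. ¬(¬q → □◇¬q), w0
2. ¬q, w0   [¬→-rule on 1]
3. ¬□◇¬q, w0   [¬→-rule on 1]
4. ¬◇¬q, w1   [¬□-rule on 3: fresh world w1, w0Rw1]
5. q, w1   [¬◇-rule on 4 via w1Rw1]
Accessibility: w0Rw0, w0Rw1, w1Rw1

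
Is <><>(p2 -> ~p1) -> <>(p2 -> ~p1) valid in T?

Tableau for the negation ~(<><>(p2 -> ~p1) -> <>(p2 -> ~p1)):
1. ~(<><>(p2 -> ~p1) -> <>(p2 -> ~p1)), w0
2. <><>(p2 -> ~p1), w0
3. ~<>(p2 -> ~p1), w0
4. ~(p2 -> ~p1), w0
5. p2, w0
6. p1, w0
7. <>(p2 -> ~p1), w1
8. ~(p2 -> ~p1), w1
9. p2, w1
10. p1, w1
11. p2 -> ~p1, w2
12. ~p1, w2
Accessibility: w0Rw0, w0Rw1, w1Rw1, w1Rw2, w2Rw2
The negation has an open branch (countermodel exists).

Not valid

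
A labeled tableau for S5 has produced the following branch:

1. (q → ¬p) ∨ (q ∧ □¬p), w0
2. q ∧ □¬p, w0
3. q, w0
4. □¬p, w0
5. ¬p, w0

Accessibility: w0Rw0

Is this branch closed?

Open

No world carries both an atom and its negation.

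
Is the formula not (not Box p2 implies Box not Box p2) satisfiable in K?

Satisfiable (open branch found)

1. not (not Box p2 implies Box not Box p2), w0
2. not Box p2, w0
3. not Box not Box p2, w0
4. not p2, w1
5. Box p2, w2
Accessibility: w0Rw1, w0Rw2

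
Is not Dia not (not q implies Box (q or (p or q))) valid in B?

Tableau for the negation Dia not (not q implies Box (q or (p or q))):
1. Dia not (not q implies Box (q or (p or q))), 0
2. not (not q implies Box (q or (p or q))), 1
3. not q, 1
4. not Box (q or (p or q)), 1
5. not (q or (p or q)), 2
6. not q, 2
7. not (p or q), 2
8. not p, 2
Accessibility: 0R0, 0R1, 1R0, 1R1, 1R2, 2R1, 2R2
The negation has an open branch (countermodel exists).

Invalid (countermodel exists)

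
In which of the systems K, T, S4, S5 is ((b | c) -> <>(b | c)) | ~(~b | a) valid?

K-tableau for the negation ~(((b | c) -> <>(b | c)) | ~(~b | a)):
1. ~(((b | c) -> <>(b | c)) | ~(~b | a)), w0
2. ~((b | c) -> <>(b | c)), w0
3. ~b | a, w0
4. b | c, w0
5. ~<>(b | c), w0
6. a, w0
7. c, w0
Complete open branch: countermodel on a K-frame, so not valid in K.
T-tableau for the negation ~(((b | c) -> <>(b | c)) | ~(~b | a)):
1. ~(((b | c) -> <>(b | c)) | ~(~b | a)), w0
2. ~((b | c) -> <>(b | c)), w0
3. ~b | a, w0
4. b | c, w0
5. ~<>(b | c), w0
6. ~(b | c), w0
7. ~b, w0
8. ~c, w0
9. a, w0
10. c, w0
Accessibility: w0Rw0
Branch closes: c and ~c both at w0.
Every branch closes (one shown): valid in T, hence also in S4, S5 (every theorem of T is a theorem of S4 and S5).

T, S4, S5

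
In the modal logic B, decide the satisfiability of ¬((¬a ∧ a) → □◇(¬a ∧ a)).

1. ¬((¬a ∧ a) → □◇(¬a ∧ a)), w0
2. ¬a ∧ a, w0   [¬→-rule on 1]
3. ¬□◇(¬a ∧ a), w0   [¬→-rule on 1]
4. ¬a, w0   [∧-rule on 2]
5. a, w0   [∧-rule on 2]
Accessibility: w0Rw0
Branch closes: a and ¬a both at w0.
Every branch closes; the branch above is one of them.

Unsatisfiable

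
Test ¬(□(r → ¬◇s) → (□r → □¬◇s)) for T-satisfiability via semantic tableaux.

Unsatisfiable (every branch closes)

1. ¬(□(r → ¬◇s) → (□r → □¬◇s)), w0
2. □(r → ¬◇s), w0
3. ¬(□r → □¬◇s), w0
4. □r, w0
5. ¬□¬◇s, w0
6. r → ¬◇s, w0
7. r, w0
8. ¬◇s, w0
9. ¬s, w0
10. ◇s, w1
11. r → ¬◇s, w1
12. r, w1
13. ¬s, w1
14. ¬◇s, w1
15. s, w2
16. ¬s, w2
Accessibility: w0Rw0, w0Rw1, w1Rw1, w1Rw2, w2Rw2
Branch closes: s and ¬s both at w2.
(One branch shown.) All branches close.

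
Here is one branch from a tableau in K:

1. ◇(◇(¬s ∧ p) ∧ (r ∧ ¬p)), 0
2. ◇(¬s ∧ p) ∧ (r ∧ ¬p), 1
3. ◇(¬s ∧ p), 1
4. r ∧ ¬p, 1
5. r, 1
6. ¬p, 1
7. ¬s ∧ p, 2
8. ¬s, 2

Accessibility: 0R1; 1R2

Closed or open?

No, open

There is no literal clash: for every atom and world, at most one sign appears.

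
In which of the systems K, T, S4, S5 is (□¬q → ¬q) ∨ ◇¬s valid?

T, S4, S5

K-tableau for the negation ¬((□¬q → ¬q) ∨ ◇¬s):
1. ¬((□¬q → ¬q) ∨ ◇¬s), u
2. ¬(□¬q → ¬q), u
3. ¬◇¬s, u
4. □¬q, u
5. q, u
Complete open branch: countermodel on a K-frame, so not valid in K.
T-tableau for the negation ¬((□¬q → ¬q) ∨ ◇¬s):
1. ¬((□¬q → ¬q) ∨ ◇¬s), u
2. ¬(□¬q → ¬q), u
3. ¬◇¬s, u
4. □¬q, u
5. q, u
6. s, u
7. ¬q, u
Accessibility: uRu
Branch closes: q and ¬q both at u.
Every branch closes (one shown): valid in T, hence also in S4, S5 (every theorem of T is a theorem of S4 and S5).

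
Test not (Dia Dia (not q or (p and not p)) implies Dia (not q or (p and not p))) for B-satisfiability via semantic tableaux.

1. not (Dia Dia (not q or (p and not p)) implies Dia (not q or (p and not p))), u
2. Dia Dia (not q or (p and not p)), u
3. not Dia (not q or (p and not p)), u
4. not (not q or (p and not p)), u
5. q, u
6. not (p and not p), u
7. p, u
8. Dia (not q or (p and not p)), v
9. not (not q or (p and not p)), v
10. q, v
11. not (p and not p), v
12. p, v
13. not q or (p and not p), w
14. not q, w
Accessibility: uRu, uRv, vRu, vRv, vRw, wRv, wRw

Yes, satisfiable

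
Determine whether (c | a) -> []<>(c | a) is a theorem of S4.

Tableau for the negation ~((c | a) -> []<>(c | a)):
1. ~((c | a) -> []<>(c | a)), 0
2. c | a, 0
3. ~[]<>(c | a), 0
4. a, 0
5. ~<>(c | a), 1
6. ~(c | a), 1
7. ~c, 1
8. ~a, 1
Accessibility: 0R0, 0R1, 1R1
The negation has an open branch (countermodel exists).

Not valid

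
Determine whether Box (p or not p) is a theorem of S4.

Valid

Tableau for the negation not Box (p or not p):
1. not Box (p or not p), 0
2. not (p or not p), 1
3. not p, 1
4. p, 1
Accessibility: 0R0, 0R1, 1R1
Branch closes: p and not p both at 1.
All branches of the negation close; one closing branch shown above.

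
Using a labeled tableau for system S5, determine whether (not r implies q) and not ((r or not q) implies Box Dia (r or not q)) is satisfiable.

1. (not r implies q) and not ((r or not q) implies Box Dia (r or not q)), w0
2. not r implies q, w0
3. not ((r or not q) implies Box Dia (r or not q)), w0
4. r or not q, w0
5. not Box Dia (r or not q), w0
6. q, w0
7. r, w0
8. not Dia (r or not q), w1
9. not (r or not q), w0
10. not r, w0
Accessibility: w0Rw0, w0Rw1, w1Rw0, w1Rw1
Branch closes: r and not r both at w0.
All branches of the tableau close; one closing branch shown above.

Unsatisfiable (every branch closes)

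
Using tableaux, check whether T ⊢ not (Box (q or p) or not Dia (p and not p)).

No, not valid

Tableau for the negation Box (q or p) or not Dia (p and not p):
1. Box (q or p) or not Dia (p and not p), w0
2. not Dia (p and not p), w0   [or-rule on 1 (branches; this branch)]
3. not (p and not p), w0   [neg-Dia-rule on 2 via w0Rw0]
4. p, w0   [neg-and-rule on 3 (branches; this branch)]
Accessibility: w0Rw0
The negation has an open branch (countermodel exists).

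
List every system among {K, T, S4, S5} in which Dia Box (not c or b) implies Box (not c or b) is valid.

S5

S4-tableau for the negation not (Dia Box (not c or b) implies Box (not c or b)):
1. not (Dia Box (not c or b) implies Box (not c or b)), w0
2. Dia Box (not c or b), w0
3. not Box (not c or b), w0
4. Box (not c or b), w1
5. not c or b, w1
6. b, w1
7. not (not c or b), w2
8. c, w2
9. not b, w2
Accessibility: w0Rw0, w0Rw1, w0Rw2, w1Rw1, w2Rw2
Complete open branch: countermodel on an S4-frame, so not valid in S4, nor in K, T (the same frame is also a K-frame and a T-frame).
S5-tableau for the negation not (Dia Box (not c or b) implies Box (not c or b)):
1. not (Dia Box (not c or b) implies Box (not c or b)), w0
2. Dia Box (not c or b), w0
3. not Box (not c or b), w0
4. Box (not c or b), w1
5. not c or b, w0
6. not c or b, w1
7. b, w0
8. b, w1
9. not (not c or b), w2
10. c, w2
11. not b, w2
12. not c or b, w2
13. b, w2
Accessibility: w0Rw0, w0Rw1, w0Rw2, w1Rw0, w1Rw1, w1Rw2, w2Rw0, w2Rw1, w2Rw2
Branch closes: b and not b both at w2.
Every branch closes (one shown): valid in S5.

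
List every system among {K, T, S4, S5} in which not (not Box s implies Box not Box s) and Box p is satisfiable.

K, T, S4

S4-tableau for the formula:
1. not (not Box s implies Box not Box s) and Box p, w0
2. not (not Box s implies Box not Box s), w0
3. Box p, w0
4. not Box s, w0
5. not Box not Box s, w0
6. p, w0
7. not s, w1
8. p, w1
9. Box s, w2
10. p, w2
11. s, w2
Accessibility: w0Rw0, w0Rw1, w0Rw2, w1Rw1, w2Rw2
Complete open branch: satisfiable in S4, hence also in K, T (this S4-model is also a K-model and a T-model).
S5-tableau for the formula:
1. not (not Box s implies Box not Box s) and Box p, w0
2. not (not Box s implies Box not Box s), w0
3. Box p, w0
4. not Box s, w0
5. not Box not Box s, w0
6. p, w0
7. not s, w1
8. p, w1
9. Box s, w2
10. p, w2
11. s, w0
12. s, w1
Accessibility: w0Rw0, w0Rw1, w0Rw2, w1Rw0, w1Rw1, w1Rw2, w2Rw0, w2Rw1, w2Rw2
Branch closes: s and not s both at w1.
Every branch closes (one shown): unsatisfiable in S5.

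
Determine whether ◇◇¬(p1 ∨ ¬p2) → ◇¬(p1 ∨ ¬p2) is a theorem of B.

Not valid

Tableau for the negation ¬(◇◇¬(p1 ∨ ¬p2) → ◇¬(p1 ∨ ¬p2)):
1. ¬(◇◇¬(p1 ∨ ¬p2) → ◇¬(p1 ∨ ¬p2)), w0
2. ◇◇¬(p1 ∨ ¬p2), w0   [¬→-rule on 1]
3. ¬◇¬(p1 ∨ ¬p2), w0   [¬→-rule on 1]
4. p1 ∨ ¬p2, w0   [¬◇-rule on 3 via w0Rw0]
5. ¬p2, w0   [∨-rule on 4 (branches; this branch)]
6. ◇¬(p1 ∨ ¬p2), w1   [◇-rule on 2: fresh world w1, w0Rw1]
7. p1 ∨ ¬p2, w1   [¬◇-rule on 3 via w0Rw1]
8. ¬p2, w1   [∨-rule on 7 (branches; this branch)]
9. ¬(p1 ∨ ¬p2), w2   [◇-rule on 6: fresh world w2, w1Rw2]
10. ¬p1, w2   [¬∨-rule on 9]
11. p2, w2   [¬∨-rule on 9]
Accessibility: w0Rw0, w0Rw1, w1Rw0, w1Rw1, w1Rw2, w2Rw1, w2Rw2
The negation has an open branch (countermodel exists).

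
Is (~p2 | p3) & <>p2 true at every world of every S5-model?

Not valid

Tableau for the negation ~((~p2 | p3) & <>p2):
1. ~((~p2 | p3) & <>p2), w0
2. ~<>p2, w0   [~&-rule on 1 (branches; this branch)]
3. ~p2, w0   [~<>-rule on 2 via w0Rw0]
Accessibility: w0Rw0
The negation has an open branch (countermodel exists).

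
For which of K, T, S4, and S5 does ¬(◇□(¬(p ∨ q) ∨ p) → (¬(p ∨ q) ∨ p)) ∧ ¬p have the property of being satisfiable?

S4-tableau for the formula:
1. ¬(◇□(¬(p ∨ q) ∨ p) → (¬(p ∨ q) ∨ p)) ∧ ¬p, u
2. ¬(◇□(¬(p ∨ q) ∨ p) → (¬(p ∨ q) ∨ p)), u   [∧-rule on 1]
3. ¬p, u   [∧-rule on 1]
4. ◇□(¬(p ∨ q) ∨ p), u   [¬→-rule on 2]
5. ¬(¬(p ∨ q) ∨ p), u   [¬→-rule on 2]
6. p ∨ q, u   [¬∨-rule on 5]
7. q, u   [∨-rule on 6 (branches; this branch)]
8. □(¬(p ∨ q) ∨ p), v   [◇-rule on 4: fresh world v, uRv]
9. ¬(p ∨ q) ∨ p, v   [□-rule on 8 via vRv]
10. p, v   [∨-rule on 9 (branches; this branch)]
Accessibility: uRu, uRv, vRv
Complete open branch: satisfiable in S4, hence also in K, T (this S4-model is also a K-model and a T-model).
S5-tableau for the formula:
1. ¬(◇□(¬(p ∨ q) ∨ p) → (¬(p ∨ q) ∨ p)) ∧ ¬p, u
2. ¬(◇□(¬(p ∨ q) ∨ p) → (¬(p ∨ q) ∨ p)), u   [∧-rule on 1]
3. ¬p, u   [∧-rule on 1]
4. ◇□(¬(p ∨ q) ∨ p), u   [¬→-rule on 2]
5. ¬(¬(p ∨ q) ∨ p), u   [¬→-rule on 2]
6. p ∨ q, u   [¬∨-rule on 5]
7. q, u   [∨-rule on 6 (branches; this branch)]
8. □(¬(p ∨ q) ∨ p), v   [◇-rule on 4: fresh world v, uRv]
9. ¬(p ∨ q) ∨ p, u   [□-rule on 8 via vRu]
10. ¬(p ∨ q) ∨ p, v   [□-rule on 8 via vRv]
11. ¬(p ∨ q), u   [∨-rule on 9 (branches; this branch)]
12. ¬q, u   [¬∨-rule on 11]
Accessibility: uRu, uRv, vRu, vRv
Branch closes: q and ¬q both at u.
Every branch closes (one shown): unsatisfiable in S5.

K, T, S4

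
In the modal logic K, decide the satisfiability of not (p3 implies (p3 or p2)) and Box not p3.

Unsatisfiable (every branch closes)

1. not (p3 implies (p3 or p2)) and Box not p3, w0
2. not (p3 implies (p3 or p2)), w0
3. Box not p3, w0
4. p3, w0
5. not (p3 or p2), w0
6. not p3, w0
7. not p2, w0
Branch closes: p3 and not p3 both at w0.
All branches of the tableau close; one closing branch shown above.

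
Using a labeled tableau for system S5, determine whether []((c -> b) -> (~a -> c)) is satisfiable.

Yes, satisfiable

1. []((c -> b) -> (~a -> c)), w0
2. (c -> b) -> (~a -> c), w0
3. ~a -> c, w0
4. c, w0
Accessibility: w0Rw0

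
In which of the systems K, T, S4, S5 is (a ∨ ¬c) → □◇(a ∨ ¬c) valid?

S5

S5-tableau for the negation ¬((a ∨ ¬c) → □◇(a ∨ ¬c)):
1. ¬((a ∨ ¬c) → □◇(a ∨ ¬c)), u
2. a ∨ ¬c, u
3. ¬□◇(a ∨ ¬c), u
4. ¬c, u
5. ¬◇(a ∨ ¬c), v
6. ¬(a ∨ ¬c), u
7. ¬a, u
8. c, u
Accessibility: uRu, uRv, vRu, vRv
Branch closes: c and ¬c both at u.
Every branch closes (one shown): valid in S5.
S4-tableau for the negation ¬((a ∨ ¬c) → □◇(a ∨ ¬c)):
1. ¬((a ∨ ¬c) → □◇(a ∨ ¬c)), u
2. a ∨ ¬c, u
3. ¬□◇(a ∨ ¬c), u
4. ¬c, u
5. ¬◇(a ∨ ¬c), v
6. ¬(a ∨ ¬c), v
7. ¬a, v
8. c, v
Accessibility: uRu, uRv, vRv
Complete open branch: countermodel on an S4-frame, so not valid in S4, nor in K, T (the same frame is also a K-frame and a T-frame).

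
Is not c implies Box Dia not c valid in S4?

Tableau for the negation not (not c implies Box Dia not c):
1. not (not c implies Box Dia not c), 0
2. not c, 0   [neg-implies-rule on 1]
3. not Box Dia not c, 0   [neg-implies-rule on 1]
4. not Dia not c, 1   [neg-Box-rule on 3: fresh world 1, 0R1]
5. c, 1   [neg-Dia-rule on 4 via 1R1]
Accessibility: 0R0, 0R1, 1R1
The negation has an open branch (countermodel exists).

No, not valid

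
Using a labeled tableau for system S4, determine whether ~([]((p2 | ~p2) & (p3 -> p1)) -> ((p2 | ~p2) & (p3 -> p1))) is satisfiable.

No, unsatisfiable

1. ~([]((p2 | ~p2) & (p3 -> p1)) -> ((p2 | ~p2) & (p3 -> p1))), u
2. []((p2 | ~p2) & (p3 -> p1)), u
3. ~((p2 | ~p2) & (p3 -> p1)), u
4. (p2 | ~p2) & (p3 -> p1), u
5. p2 | ~p2, u
6. p3 -> p1, u
7. ~(p3 -> p1), u
8. p3, u
9. ~p1, u
10. ~p2, u
11. p1, u
Accessibility: uRu
Branch closes: p1 and ~p1 both at u.
Every branch closes; the branch above is one of them.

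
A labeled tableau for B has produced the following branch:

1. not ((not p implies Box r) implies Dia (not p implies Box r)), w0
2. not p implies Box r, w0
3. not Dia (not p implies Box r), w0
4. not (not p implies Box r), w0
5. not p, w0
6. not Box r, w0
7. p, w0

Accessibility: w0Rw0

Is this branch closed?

Both p and not p appear at w0.

Yes, closed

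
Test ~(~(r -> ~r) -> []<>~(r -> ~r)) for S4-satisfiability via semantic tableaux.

1. ~(~(r -> ~r) -> []<>~(r -> ~r)), u
2. ~(r -> ~r), u
3. ~[]<>~(r -> ~r), u
4. r, u
5. ~<>~(r -> ~r), v
6. r -> ~r, v
7. ~r, v
Accessibility: uRu, uRv, vRv

Satisfiable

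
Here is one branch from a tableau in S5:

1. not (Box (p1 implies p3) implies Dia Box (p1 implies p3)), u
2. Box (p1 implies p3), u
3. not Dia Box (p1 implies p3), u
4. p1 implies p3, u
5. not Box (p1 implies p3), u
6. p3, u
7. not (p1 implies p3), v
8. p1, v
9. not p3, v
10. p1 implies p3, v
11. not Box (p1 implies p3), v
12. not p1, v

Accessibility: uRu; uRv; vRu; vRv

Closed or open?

Closed

Both p1 and not p1 appear at v.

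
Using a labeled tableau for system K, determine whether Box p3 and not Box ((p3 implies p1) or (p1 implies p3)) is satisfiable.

Unsatisfiable

1. Box p3 and not Box ((p3 implies p1) or (p1 implies p3)), u
2. Box p3, u   [and-rule on 1]
3. not Box ((p3 implies p1) or (p1 implies p3)), u   [and-rule on 1]
4. not ((p3 implies p1) or (p1 implies p3)), v   [neg-Box-rule on 3: fresh world v, uRv]
5. not (p3 implies p1), v   [neg-or-rule on 4]
6. not (p1 implies p3), v   [neg-or-rule on 4]
7. p3, v   [neg-implies-rule on 5]
8. not p1, v   [neg-implies-rule on 5]
9. p1, v   [neg-implies-rule on 6]
10. not p3, v   [neg-implies-rule on 6]
Accessibility: uRv
Branch closes: p1 and not p1 both at v.
All branches of the tableau close; one closing branch shown above.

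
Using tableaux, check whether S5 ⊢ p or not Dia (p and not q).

Not valid

Tableau for the negation not (p or not Dia (p and not q)):
1. not (p or not Dia (p and not q)), w0
2. not p, w0   [neg-or-rule on 1]
3. Dia (p and not q), w0   [neg-or-rule on 1]
4. p and not q, w1   [Dia-rule on 3: fresh world w1, w0Rw1]
5. p, w1   [and-rule on 4]
6. not q, w1   [and-rule on 4]
Accessibility: w0Rw0, w0Rw1, w1Rw0, w1Rw1
The negation has an open branch (countermodel exists).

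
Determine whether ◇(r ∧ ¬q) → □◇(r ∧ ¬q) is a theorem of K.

Tableau for the negation ¬(◇(r ∧ ¬q) → □◇(r ∧ ¬q)):
1. ¬(◇(r ∧ ¬q) → □◇(r ∧ ¬q)), 0
2. ◇(r ∧ ¬q), 0
3. ¬□◇(r ∧ ¬q), 0
4. r ∧ ¬q, 1
5. r, 1
6. ¬q, 1
7. ¬◇(r ∧ ¬q), 2
Accessibility: 0R1, 0R2
The negation has an open branch (countermodel exists).

No, not valid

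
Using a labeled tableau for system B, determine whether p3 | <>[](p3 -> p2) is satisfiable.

1. p3 | <>[](p3 -> p2), 0
2. <>[](p3 -> p2), 0
3. [](p3 -> p2), 1
4. p3 -> p2, 0
5. p3 -> p2, 1
6. p2, 0
7. p2, 1
Accessibility: 0R0, 0R1, 1R0, 1R1

Yes, satisfiable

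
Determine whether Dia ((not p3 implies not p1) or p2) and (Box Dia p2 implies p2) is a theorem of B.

Tableau for the negation not (Dia ((not p3 implies not p1) or p2) and (Box Dia p2 implies p2)):
1. not (Dia ((not p3 implies not p1) or p2) and (Box Dia p2 implies p2)), 0
2. not (Box Dia p2 implies p2), 0
3. Box Dia p2, 0
4. not p2, 0
5. Dia p2, 0
6. p2, 1
7. Dia p2, 1
8. p2, 2
Accessibility: 0R0, 0R1, 1R0, 1R1, 1R2, 2R1, 2R2
The negation has an open branch (countermodel exists).

No, not valid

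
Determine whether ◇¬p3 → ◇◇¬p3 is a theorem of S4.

Tableau for the negation ¬(◇¬p3 → ◇◇¬p3):
1. ¬(◇¬p3 → ◇◇¬p3), 0
2. ◇¬p3, 0
3. ¬◇◇¬p3, 0
4. ¬◇¬p3, 0
5. p3, 0
6. ¬p3, 1
7. ¬◇¬p3, 1
8. p3, 1
Accessibility: 0R0, 0R1, 1R1
Branch closes: p3 and ¬p3 both at 1.
All branches of the negation close; one closing branch shown above.

Valid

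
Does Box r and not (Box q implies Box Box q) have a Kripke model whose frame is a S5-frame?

Unsatisfiable (every branch closes)

1. Box r and not (Box q implies Box Box q), 0
2. Box r, 0
3. not (Box q implies Box Box q), 0
4. Box q, 0
5. not Box Box q, 0
6. r, 0
7. q, 0
8. not Box q, 1
9. r, 1
10. q, 1
11. not q, 2
12. r, 2
13. q, 2
Accessibility: 0R0, 0R1, 0R2, 1R0, 1R1, 1R2, 2R0, 2R1, 2R2
Branch closes: q and not q both at 2.
All branches of the tableau close; one closing branch shown above.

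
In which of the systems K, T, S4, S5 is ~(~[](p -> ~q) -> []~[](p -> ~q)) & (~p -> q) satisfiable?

S5-tableau for the formula:
1. ~(~[](p -> ~q) -> []~[](p -> ~q)) & (~p -> q), 0
2. ~(~[](p -> ~q) -> []~[](p -> ~q)), 0
3. ~p -> q, 0
4. ~[](p -> ~q), 0
5. ~[]~[](p -> ~q), 0
6. q, 0
7. ~(p -> ~q), 1
8. p, 1
9. q, 1
10. [](p -> ~q), 2
11. p -> ~q, 0
12. p -> ~q, 1
13. p -> ~q, 2
14. ~p, 0
15. ~q, 1
Accessibility: 0R0, 0R1, 0R2, 1R0, 1R1, 1R2, 2R0, 2R1, 2R2
Branch closes: q and ~q both at 1.
Every branch closes (one shown): unsatisfiable in S5.
S4-tableau for the formula:
1. ~(~[](p -> ~q) -> []~[](p -> ~q)) & (~p -> q), 0
2. ~(~[](p -> ~q) -> []~[](p -> ~q)), 0
3. ~p -> q, 0
4. ~[](p -> ~q), 0
5. ~[]~[](p -> ~q), 0
6. q, 0
7. ~(p -> ~q), 1
8. p, 1
9. q, 1
10. [](p -> ~q), 2
11. p -> ~q, 2
12. ~q, 2
Accessibility: 0R0, 0R1, 0R2, 1R1, 2R2
Complete open branch: satisfiable in S4, hence also in K, T (this S4-model is also a K-model and a T-model).

K, T, S4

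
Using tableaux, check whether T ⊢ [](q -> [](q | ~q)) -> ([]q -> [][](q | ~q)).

Yes, valid

Tableau for the negation ~([](q -> [](q | ~q)) -> ([]q -> [][](q | ~q))):
1. ~([](q -> [](q | ~q)) -> ([]q -> [][](q | ~q))), 0
2. [](q -> [](q | ~q)), 0   [~->-rule on 1]
3. ~([]q -> [][](q | ~q)), 0   [~->-rule on 1]
4. []q, 0   [~->-rule on 3]
5. ~[][](q | ~q), 0   [~->-rule on 3]
6. q -> [](q | ~q), 0   [[]-rule on 2 via 0R0]
7. q, 0   [[]-rule on 4 via 0R0]
8. [](q | ~q), 0   [->-rule on 6 (branches; this branch)]
9. q | ~q, 0   [[]-rule on 8 via 0R0]
10. ~[](q | ~q), 1   [~[]-rule on 5: fresh world 1, 0R1]
11. q -> [](q | ~q), 1   [[]-rule on 2 via 0R1]
12. q, 1   [[]-rule on 4 via 0R1]
13. q | ~q, 1   [[]-rule on 8 via 0R1]
14. [](q | ~q), 1   [->-rule on 11 (branches; this branch)]
15. ~(q | ~q), 2   [~[]-rule on 10: fresh world 2, 1R2]
16. ~q, 2   [~|-rule on 15]
17. q, 2   [~|-rule on 15]
Accessibility: 0R0, 0R1, 1R1, 1R2, 2R2
Branch closes: q and ~q both at 2.
All branches of the negation close; one closing branch shown above.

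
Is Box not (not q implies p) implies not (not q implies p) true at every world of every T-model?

Tableau for the negation not (Box not (not q implies p) implies not (not q implies p)):
1. not (Box not (not q implies p) implies not (not q implies p)), 0
2. Box not (not q implies p), 0
3. not q implies p, 0
4. not (not q implies p), 0
5. not q, 0
6. not p, 0
7. p, 0
Accessibility: 0R0
Branch closes: p and not p both at 0.
All branches of the negation close; one closing branch shown above.

Valid in T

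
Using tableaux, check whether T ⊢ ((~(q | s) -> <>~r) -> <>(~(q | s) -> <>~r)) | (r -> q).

Tableau for the negation ~(((~(q | s) -> <>~r) -> <>(~(q | s) -> <>~r)) | (r -> q)):
1. ~(((~(q | s) -> <>~r) -> <>(~(q | s) -> <>~r)) | (r -> q)), 0
2. ~((~(q | s) -> <>~r) -> <>(~(q | s) -> <>~r)), 0   [~|-rule on 1]
3. ~(r -> q), 0   [~|-rule on 1]
4. ~(q | s) -> <>~r, 0   [~->-rule on 2]
5. ~<>(~(q | s) -> <>~r), 0   [~->-rule on 2]
6. r, 0   [~->-rule on 3]
7. ~q, 0   [~->-rule on 3]
8. ~(~(q | s) -> <>~r), 0   [~<>-rule on 5 via 0R0]
9. ~(q | s), 0   [~->-rule on 8]
10. ~<>~r, 0   [~->-rule on 8]
11. ~s, 0   [~|-rule on 9]
12. <>~r, 0   [->-rule on 4 (branches; this branch)]
13. ~r, 1   [<>-rule on 12: fresh world 1, 0R1]
14. ~(~(q | s) -> <>~r), 1   [~<>-rule on 5 via 0R1]
15. ~(q | s), 1   [~->-rule on 14]
16. ~<>~r, 1   [~->-rule on 14]
17. ~q, 1   [~|-rule on 15]
18. ~s, 1   [~|-rule on 15]
19. r, 1   [~<>-rule on 10 via 0R1]
Accessibility: 0R0, 0R1, 1R1
Branch closes: r and ~r both at 1.
All branches of the negation close; one closing branch shown above.

Valid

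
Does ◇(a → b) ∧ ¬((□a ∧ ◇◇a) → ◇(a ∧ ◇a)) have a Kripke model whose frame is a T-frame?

1. ◇(a → b) ∧ ¬((□a ∧ ◇◇a) → ◇(a ∧ ◇a)), 0
2. ◇(a → b), 0
3. ¬((□a ∧ ◇◇a) → ◇(a ∧ ◇a)), 0
4. □a ∧ ◇◇a, 0
5. ¬◇(a ∧ ◇a), 0
6. □a, 0
7. ◇◇a, 0
8. ¬(a ∧ ◇a), 0
9. a, 0
10. ¬◇a, 0
11. ¬a, 0
Accessibility: 0R0
Branch closes: a and ¬a both at 0.
Every branch closes; the branch above is one of them.

No, unsatisfiable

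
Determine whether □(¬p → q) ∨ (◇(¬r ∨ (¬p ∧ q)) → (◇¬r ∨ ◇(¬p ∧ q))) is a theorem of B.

Tableau for the negation ¬(□(¬p → q) ∨ (◇(¬r ∨ (¬p ∧ q)) → (◇¬r ∨ ◇(¬p ∧ q)))):
1. ¬(□(¬p → q) ∨ (◇(¬r ∨ (¬p ∧ q)) → (◇¬r ∨ ◇(¬p ∧ q)))), u
2. ¬□(¬p → q), u
3. ¬(◇(¬r ∨ (¬p ∧ q)) → (◇¬r ∨ ◇(¬p ∧ q))), u
4. ◇(¬r ∨ (¬p ∧ q)), u
5. ¬(◇¬r ∨ ◇(¬p ∧ q)), u
6. ¬◇¬r, u
7. ¬◇(¬p ∧ q), u
8. r, u
9. ¬(¬p ∧ q), u
10. ¬q, u
11. ¬(¬p → q), v
12. ¬p, v
13. ¬q, v
14. r, v
15. ¬(¬p ∧ q), v
16. ¬r ∨ (¬p ∧ q), w
17. r, w
18. ¬(¬p ∧ q), w
19. ¬p ∧ q, w
20. ¬p, w
21. q, w
22. ¬q, w
Accessibility: uRu, uRv, uRw, vRu, vRv, wRu, wRw
Branch closes: q and ¬q both at w.
All branches of the negation close; one closing branch shown above.

Yes, valid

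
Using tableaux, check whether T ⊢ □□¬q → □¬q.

Tableau for the negation ¬(□□¬q → □¬q):
1. ¬(□□¬q → □¬q), 0
2. □□¬q, 0   [¬→-rule on 1]
3. ¬□¬q, 0   [¬→-rule on 1]
4. □¬q, 0   [□-rule on 2 via 0R0]
5. ¬q, 0   [□-rule on 4 via 0R0]
6. q, 1   [¬□-rule on 3: fresh world 1, 0R1]
7. □¬q, 1   [□-rule on 2 via 0R1]
8. ¬q, 1   [□-rule on 4 via 0R1]
Accessibility: 0R0, 0R1, 1R1
Branch closes: q and ¬q both at 1.
Every branch of the negation's tableau closes; the branch above is one of them.

Valid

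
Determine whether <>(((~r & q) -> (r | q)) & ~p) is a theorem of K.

Tableau for the negation ~<>(((~r & q) -> (r | q)) & ~p):
1. ~<>(((~r & q) -> (r | q)) & ~p), w0
The negation has an open branch (countermodel exists).

No, not valid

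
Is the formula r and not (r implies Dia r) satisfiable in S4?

Unsatisfiable (every branch closes)

1. r and not (r implies Dia r), u
2. r, u
3. not (r implies Dia r), u
4. not Dia r, u
5. not r, u
Accessibility: uRu
Branch closes: r and not r both at u.
Every branch closes; the branch above is one of them.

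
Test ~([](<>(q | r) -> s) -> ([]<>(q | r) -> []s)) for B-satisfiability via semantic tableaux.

1. ~([](<>(q | r) -> s) -> ([]<>(q | r) -> []s)), w0
2. [](<>(q | r) -> s), w0
3. ~([]<>(q | r) -> []s), w0
4. []<>(q | r), w0
5. ~[]s, w0
6. <>(q | r) -> s, w0
7. <>(q | r), w0
8. s, w0
9. ~s, w1
10. <>(q | r) -> s, w1
11. <>(q | r), w1
12. ~<>(q | r), w1
13. ~(q | r), w0
14. ~q, w0
15. ~r, w0
16. ~(q | r), w1
17. ~q, w1
18. ~r, w1
19. q | r, w2
20. <>(q | r) -> s, w2
21. <>(q | r), w2
22. r, w2
23. s, w2
24. q | r, w3
25. ~(q | r), w3
26. ~q, w3
27. ~r, w3
28. r, w3
Accessibility: w0Rw0, w0Rw1, w0Rw2, w1Rw0, w1Rw1, w1Rw3, w2Rw0, w2Rw2, w3Rw1, w3Rw3
Branch closes: r and ~r both at w3.
(One branch shown.) All branches close.

Unsatisfiable (every branch closes)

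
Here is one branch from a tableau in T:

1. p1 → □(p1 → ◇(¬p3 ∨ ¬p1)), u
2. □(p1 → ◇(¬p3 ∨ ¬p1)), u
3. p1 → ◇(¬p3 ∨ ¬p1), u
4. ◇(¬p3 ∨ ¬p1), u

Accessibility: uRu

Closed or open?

No atom appears with both signs at the same world.

Open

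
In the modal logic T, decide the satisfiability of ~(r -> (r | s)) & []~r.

Unsatisfiable

1. ~(r -> (r | s)) & []~r, 0
2. ~(r -> (r | s)), 0
3. []~r, 0
4. r, 0
5. ~(r | s), 0
6. ~r, 0
7. ~s, 0
Accessibility: 0R0
Branch closes: r and ~r both at 0.
(One branch shown.) All branches close.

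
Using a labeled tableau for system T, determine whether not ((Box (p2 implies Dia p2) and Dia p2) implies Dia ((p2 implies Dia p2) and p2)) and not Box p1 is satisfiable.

Unsatisfiable

1. not ((Box (p2 implies Dia p2) and Dia p2) implies Dia ((p2 implies Dia p2) and p2)) and not Box p1, 0
2. not ((Box (p2 implies Dia p2) and Dia p2) implies Dia ((p2 implies Dia p2) and p2)), 0
3. not Box p1, 0
4. Box (p2 implies Dia p2) and Dia p2, 0
5. not Dia ((p2 implies Dia p2) and p2), 0
6. Box (p2 implies Dia p2), 0
7. Dia p2, 0
8. not ((p2 implies Dia p2) and p2), 0
9. p2 implies Dia p2, 0
10. not p2, 0
11. not p1, 1
12. not ((p2 implies Dia p2) and p2), 1
13. p2 implies Dia p2, 1
14. not p2, 1
15. Dia p2, 1
16. p2, 2
17. not ((p2 implies Dia p2) and p2), 2
18. p2 implies Dia p2, 2
19. not (p2 implies Dia p2), 2
20. not Dia p2, 2
21. not p2, 2
Accessibility: 0R0, 0R1, 0R2, 1R1, 2R2
Branch closes: p2 and not p2 both at 2.
All branches of the tableau close; one closing branch shown above.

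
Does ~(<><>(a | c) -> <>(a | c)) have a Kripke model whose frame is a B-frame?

Satisfiable

1. ~(<><>(a | c) -> <>(a | c)), u
2. <><>(a | c), u
3. ~<>(a | c), u
4. ~(a | c), u
5. ~a, u
6. ~c, u
7. <>(a | c), v
8. ~(a | c), v
9. ~a, v
10. ~c, v
11. a | c, w
12. c, w
Accessibility: uRu, uRv, vRu, vRv, vRw, wRv, wRw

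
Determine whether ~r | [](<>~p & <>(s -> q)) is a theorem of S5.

Invalid (countermodel exists)

Tableau for the negation ~(~r | [](<>~p & <>(s -> q))):
1. ~(~r | [](<>~p & <>(s -> q))), u
2. r, u
3. ~[](<>~p & <>(s -> q)), u
4. ~(<>~p & <>(s -> q)), v
5. ~<>(s -> q), v
6. ~(s -> q), u
7. s, u
8. ~q, u
9. ~(s -> q), v
10. s, v
11. ~q, v
Accessibility: uRu, uRv, vRu, vRv
The negation has an open branch (countermodel exists).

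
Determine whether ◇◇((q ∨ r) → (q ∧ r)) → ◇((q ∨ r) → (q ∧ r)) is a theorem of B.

No, not valid

Tableau for the negation ¬(◇◇((q ∨ r) → (q ∧ r)) → ◇((q ∨ r) → (q ∧ r))):
1. ¬(◇◇((q ∨ r) → (q ∧ r)) → ◇((q ∨ r) → (q ∧ r))), 0
2. ◇◇((q ∨ r) → (q ∧ r)), 0   [¬→-rule on 1]
3. ¬◇((q ∨ r) → (q ∧ r)), 0   [¬→-rule on 1]
4. ¬((q ∨ r) → (q ∧ r)), 0   [¬◇-rule on 3 via 0R0]
5. q ∨ r, 0   [¬→-rule on 4]
6. ¬(q ∧ r), 0   [¬→-rule on 4]
7. r, 0   [∨-rule on 5 (branches; this branch)]
8. ¬q, 0   [¬∧-rule on 6 (branches; this branch)]
9. ◇((q ∨ r) → (q ∧ r)), 1   [◇-rule on 2: fresh world 1, 0R1]
10. ¬((q ∨ r) → (q ∧ r)), 1   [¬◇-rule on 3 via 0R1]
11. q ∨ r, 1   [¬→-rule on 10]
12. ¬(q ∧ r), 1   [¬→-rule on 10]
13. r, 1   [∨-rule on 11 (branches; this branch)]
14. ¬q, 1   [¬∧-rule on 12 (branches; this branch)]
15. (q ∨ r) → (q ∧ r), 2   [◇-rule on 9: fresh world 2, 1R2]
16. q ∧ r, 2   [→-rule on 15 (branches; this branch)]
17. q, 2   [∧-rule on 16]
18. r, 2   [∧-rule on 16]
Accessibility: 0R0, 0R1, 1R0, 1R1, 1R2, 2R1, 2R2
The negation has an open branch (countermodel exists).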